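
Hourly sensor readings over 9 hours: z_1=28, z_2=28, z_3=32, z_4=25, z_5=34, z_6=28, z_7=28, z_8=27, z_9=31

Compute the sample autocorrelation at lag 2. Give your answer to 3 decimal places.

0.242

Mean z̄ = (28 + 28 + 32 + 25 + 34 + 28 + 28 + 27 + 31)/9 = 29.0000
Numerator Σ_{t=1}^{7}(z_t−z̄)(z_{t+2}−z̄) = 15.0000
Denominator Σ(z_t−z̄)² = 62.0000
r_2 = 15.0000 / 62.0000 = 0.242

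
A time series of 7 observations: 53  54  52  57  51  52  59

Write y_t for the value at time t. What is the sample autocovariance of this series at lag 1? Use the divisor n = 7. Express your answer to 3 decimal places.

-2.714

Mean ȳ = (53 + 54 + 52 + 57 + 51 + 52 + 59)/7 = 54.0000
Deviations: -1.0000, 0.0000, -2.0000, 3.0000, -3.0000, -2.0000, 5.0000
Σ_{t=1}^{6}(y_t−ȳ)(y_{t+1}−ȳ) = -19.0000
γ_1 = -19.0000 / 7 = -2.714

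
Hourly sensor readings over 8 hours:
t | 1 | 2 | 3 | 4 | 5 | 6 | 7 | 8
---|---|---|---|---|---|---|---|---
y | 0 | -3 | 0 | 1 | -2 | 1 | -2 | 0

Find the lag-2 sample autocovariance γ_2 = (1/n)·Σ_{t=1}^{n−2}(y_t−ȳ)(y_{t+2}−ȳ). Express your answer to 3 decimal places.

Mean ȳ = (0 − 3 + 0 + 1 − 2 + 1 − 2 + 0)/8 = -0.6250
Σ_{t=1}^{6}(y_t−ȳ)(y_{t+2}−ȳ) = 1.2188
γ_2 = 1.2188 / 8 = 0.152

0.152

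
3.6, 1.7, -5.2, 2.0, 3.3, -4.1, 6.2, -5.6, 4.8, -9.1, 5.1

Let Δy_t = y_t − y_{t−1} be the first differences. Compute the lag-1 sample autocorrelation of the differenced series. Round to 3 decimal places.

-0.769

First differences Δy: -1.9, -6.9, 7.2, 1.3, -7.4, 10.3, -11.8, 10.4, -13.9, 14.2
Mean of differences = 0.1500
Numerator Σ(Δy_t−Δȳ)(Δy_{t+1}−Δȳ) = -697.6525
Denominator Σ(Δy_t−Δȳ)² = 907.6250
r_1(Δy) = -697.6525 / 907.6250 = -0.769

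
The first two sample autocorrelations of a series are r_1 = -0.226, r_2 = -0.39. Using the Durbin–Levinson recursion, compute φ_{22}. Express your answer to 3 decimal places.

-0.465

φ_{22} = (r_2 − r_1²) / (1 − r_1²)
r_1² = (-0.226)² = 0.051076
Numerator = -0.39 − 0.0511 = -0.4411; denominator = 1 − 0.0511 = 0.9489
φ_{22} = -0.4411 / 0.9489 = -0.465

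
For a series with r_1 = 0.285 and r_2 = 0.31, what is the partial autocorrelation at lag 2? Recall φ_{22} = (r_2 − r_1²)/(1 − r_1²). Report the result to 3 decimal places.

φ_{22} = (r_2 − r_1²) / (1 − r_1²)
r_1² = (0.285)² = 0.081225
Numerator = 0.31 − 0.0812 = 0.2288; denominator = 1 − 0.0812 = 0.9188
φ_{22} = 0.2288 / 0.9188 = 0.249

0.249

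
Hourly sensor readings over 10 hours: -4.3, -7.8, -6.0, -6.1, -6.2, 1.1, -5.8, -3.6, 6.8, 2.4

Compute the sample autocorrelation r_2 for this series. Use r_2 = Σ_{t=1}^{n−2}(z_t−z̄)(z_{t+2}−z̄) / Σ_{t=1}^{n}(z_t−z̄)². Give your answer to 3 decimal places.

-0.040

Mean z̄ = (-4.3 − 7.8 − 6.0 − 6.1 − 6.2 + 1.1 − 5.8 − 3.6 + 6.8 + 2.4)/10 = -2.9500
Numerator Σ_{t=1}^{8}(z_t−z̄)(z_{t+2}−z̄) = -8.0850
Denominator Σ(z_t−z̄)² = 203.7650
r_2 = -8.0850 / 203.7650 = -0.040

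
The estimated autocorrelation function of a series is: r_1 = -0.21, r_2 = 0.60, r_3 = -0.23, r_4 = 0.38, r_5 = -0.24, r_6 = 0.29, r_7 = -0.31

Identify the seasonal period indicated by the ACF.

The largest autocorrelation is r_2 = 0.60, with weaker echoes at lags 4 (0.38) and 6 (0.29); the remaining lags stay at or below -0.21.
The dominant spike at lag 2 indicates a seasonal period of 2.

2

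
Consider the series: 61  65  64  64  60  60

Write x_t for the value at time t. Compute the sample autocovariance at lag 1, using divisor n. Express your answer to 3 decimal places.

Mean x̄ = (61 + 65 + 64 + 64 + 60 + 60)/6 = 62.3333
Σ_{t=1}^{5}(x_t−x̄)(x_{t+1}−x̄) = 5.2222
γ_1 = 5.2222 / 6 = 0.870

0.870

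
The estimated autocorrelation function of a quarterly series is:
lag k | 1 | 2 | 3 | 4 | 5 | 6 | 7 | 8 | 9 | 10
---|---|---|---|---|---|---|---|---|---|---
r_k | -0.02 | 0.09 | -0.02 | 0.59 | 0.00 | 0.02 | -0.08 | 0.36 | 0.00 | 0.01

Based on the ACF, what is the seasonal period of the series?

The largest autocorrelation is r_4 = 0.59, with a weaker echo at lag 8 (0.36); the remaining lags stay at or below 0.09.
The dominant spike at lag 4 indicates a seasonal period of 4.

4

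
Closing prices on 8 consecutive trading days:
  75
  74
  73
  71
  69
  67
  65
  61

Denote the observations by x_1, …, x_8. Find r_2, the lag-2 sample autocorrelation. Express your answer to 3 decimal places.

Mean x̄ = (75 + 74 + 73 + 71 + 69 + 67 + 65 + 61)/8 = 69.3750
Numerator Σ_{t=1}^{6}(x_t−x̄)(x_{t+2}−x̄) = 44.2188
Denominator Σ(x_t−x̄)² = 163.8750
r_2 = 44.2188 / 163.8750 = 0.270

0.270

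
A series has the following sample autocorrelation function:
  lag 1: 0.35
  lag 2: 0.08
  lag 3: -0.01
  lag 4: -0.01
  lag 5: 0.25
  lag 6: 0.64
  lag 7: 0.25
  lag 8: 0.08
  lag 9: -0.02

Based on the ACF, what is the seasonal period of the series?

The largest autocorrelation is r_6 = 0.64; the remaining lags stay at or below 0.35. The elevated value at lag 1 (0.35), dropping to 0.08 at lag 2, reflects decaying short-term dependence rather than seasonality.
The dominant spike at lag 6 indicates a seasonal period of 6.

6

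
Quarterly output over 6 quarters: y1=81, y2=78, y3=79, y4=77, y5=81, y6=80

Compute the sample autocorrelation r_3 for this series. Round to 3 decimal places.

Mean ȳ = (81 + 78 + 79 + 77 + 81 + 80)/6 = 79.3333
Deviations from mean: 1.6667, -1.3333, -0.3333, -2.3333, 1.6667, 0.6667
Numerator Σ_{t=1}^{3}(y_t−ȳ)(y_{t+3}−ȳ) = -6.3333
Denominator Σ(y_t−ȳ)² = 13.3333
r_3 = -6.3333 / 13.3333 = -0.475

-0.475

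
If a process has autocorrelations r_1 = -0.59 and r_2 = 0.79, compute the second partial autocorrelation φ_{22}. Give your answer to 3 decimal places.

φ_{22} = (r_2 − r_1²) / (1 − r_1²)
r_1² = (-0.59)² = 0.3481
Numerator = 0.79 − 0.3481 = 0.4419; denominator = 1 − 0.3481 = 0.6519
φ_{22} = 0.4419 / 0.6519 = 0.678

0.678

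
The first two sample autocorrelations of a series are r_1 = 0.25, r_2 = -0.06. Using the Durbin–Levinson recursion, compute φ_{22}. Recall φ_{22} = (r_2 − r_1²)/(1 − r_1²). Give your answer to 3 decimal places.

-0.131

φ_{22} = (r_2 − r_1²) / (1 − r_1²)
r_1² = (0.25)² = 0.0625
Numerator = -0.06 − 0.0625 = -0.1225; denominator = 1 − 0.0625 = 0.9375
φ_{22} = -0.1225 / 0.9375 = -0.131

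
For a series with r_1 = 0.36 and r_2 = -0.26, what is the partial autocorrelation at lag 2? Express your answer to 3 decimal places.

φ_{22} = (r_2 − r_1²) / (1 − r_1²)
r_1² = (0.36)² = 0.1296
Numerator = -0.26 − 0.1296 = -0.3896; denominator = 1 − 0.1296 = 0.8704
φ_{22} = -0.3896 / 0.8704 = -0.448

-0.448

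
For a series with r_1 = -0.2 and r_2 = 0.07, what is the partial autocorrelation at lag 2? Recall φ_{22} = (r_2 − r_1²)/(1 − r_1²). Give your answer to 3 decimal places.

φ_{22} = (r_2 − r_1²) / (1 − r_1²)
r_1² = (-0.2)² = 0.04
Numerator = 0.07 − 0.0400 = 0.0300; denominator = 1 − 0.0400 = 0.9600
φ_{22} = 0.0300 / 0.9600 = 0.031

0.031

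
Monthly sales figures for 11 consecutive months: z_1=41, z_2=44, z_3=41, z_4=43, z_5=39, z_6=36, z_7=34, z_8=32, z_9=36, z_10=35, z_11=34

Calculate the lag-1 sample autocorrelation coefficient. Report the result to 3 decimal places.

0.703

Mean z̄ = (41 + 44 + 41 + 43 + 39 + 36 + 34 + 32 + 36 + 35 + 34)/11 = 37.7273
Numerator Σ_{t=1}^{10}(z_t−z̄)(z_{t+1}−z̄) = 115.3802
Denominator Σ(z_t−z̄)² = 164.1818
r_1 = 115.3802 / 164.1818 = 0.703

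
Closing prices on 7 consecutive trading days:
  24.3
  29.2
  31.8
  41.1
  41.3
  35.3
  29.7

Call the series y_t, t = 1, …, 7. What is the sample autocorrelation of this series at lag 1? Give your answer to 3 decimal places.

Mean ȳ = (24.3 + 29.2 + 31.8 + 41.1 + 41.3 + 35.3 + 29.7)/7 = 33.2429
Σ(y_t−ȳ)(y_{t+1}−ȳ) = (36.1547) + (5.8333) + (-11.3367) + (63.3061) + (16.5747) + (-7.2882) = 103.2439
Denominator Σ(y_t−ȳ)² = 241.8371
r_1 = 103.2439 / 241.8371 = 0.427

0.427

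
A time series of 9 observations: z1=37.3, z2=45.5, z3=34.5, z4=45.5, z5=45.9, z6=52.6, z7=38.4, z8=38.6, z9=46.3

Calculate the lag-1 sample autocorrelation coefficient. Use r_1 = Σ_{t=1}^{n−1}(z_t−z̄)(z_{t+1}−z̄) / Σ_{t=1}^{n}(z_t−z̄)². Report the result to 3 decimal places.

-0.224

Mean z̄ = (37.3 + 45.5 + 34.5 + 45.5 + 45.9 + 52.6 + 38.4 + 38.6 + 46.3)/9 = 42.7333
Numerator Σ_{t=1}^{8}(z_t−z̄)(z_{t+1}−z̄) = -60.1711
Denominator Σ(z_t−z̄)² = 268.5800
r_1 = -60.1711 / 268.5800 = -0.224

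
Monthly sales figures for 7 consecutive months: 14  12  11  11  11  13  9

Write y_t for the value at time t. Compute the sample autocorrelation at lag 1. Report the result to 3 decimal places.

Mean ȳ = (14 + 12 + 11 + 11 + 11 + 13 + 9)/7 = 11.5714
Deviations from mean: 2.4286, 0.4286, -0.5714, -0.5714, -0.5714, 1.4286, -2.5714
Numerator Σ_{t=1}^{6}(y_t−ȳ)(y_{t+1}−ȳ) = -3.0408
Denominator Σ(y_t−ȳ)² = 15.7143
r_1 = -3.0408 / 15.7143 = -0.194

-0.194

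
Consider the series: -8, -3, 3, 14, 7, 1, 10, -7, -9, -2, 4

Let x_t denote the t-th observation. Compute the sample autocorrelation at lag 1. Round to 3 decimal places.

0.284

Mean x̄ = (-8 − 3 + 3 + 14 + 7 + 1 + 10 − 7 − 9 − 2 + 4)/11 = 0.9091
Numerator Σ_{t=1}^{10}(x_t−x̄)(x_{t+1}−x̄) = 161.4463
Denominator Σ(x_t−x̄)² = 568.9091
r_1 = 161.4463 / 568.9091 = 0.284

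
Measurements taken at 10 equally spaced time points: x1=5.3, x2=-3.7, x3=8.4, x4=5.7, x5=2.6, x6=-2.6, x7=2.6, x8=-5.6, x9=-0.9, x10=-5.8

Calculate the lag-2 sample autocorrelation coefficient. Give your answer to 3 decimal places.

0.328

Mean x̄ = (5.3 − 3.7 + 8.4 + 5.7 + 2.6 − 2.6 + 2.6 − 5.6 − 0.9 − 5.8)/10 = 0.6000
Numerator Σ_{t=1}^{8}(x_t−x̄)(x_{t+2}−x̄) = 74.5300
Denominator Σ(x_t−x̄)² = 227.3200
r_2 = 74.5300 / 227.3200 = 0.328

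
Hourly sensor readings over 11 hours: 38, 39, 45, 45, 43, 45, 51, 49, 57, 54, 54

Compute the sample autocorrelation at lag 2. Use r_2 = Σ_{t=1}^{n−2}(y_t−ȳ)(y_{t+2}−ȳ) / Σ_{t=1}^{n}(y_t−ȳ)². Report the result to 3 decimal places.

0.380

Mean ȳ = (38 + 39 + 45 + 45 + 43 + 45 + 51 + 49 + 57 + 54 + 54)/11 = 47.2727
Numerator Σ_{t=1}^{9}(y_t−ȳ)(y_{t+2}−ȳ) = 148.2149
Denominator Σ(y_t−ȳ)² = 390.1818
r_2 = 148.2149 / 390.1818 = 0.380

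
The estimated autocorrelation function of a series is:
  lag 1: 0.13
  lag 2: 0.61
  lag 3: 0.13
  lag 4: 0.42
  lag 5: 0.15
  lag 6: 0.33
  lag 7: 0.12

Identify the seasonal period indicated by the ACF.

The largest autocorrelation is r_2 = 0.61, with weaker echoes at lags 4 (0.42) and 6 (0.33); the remaining lags stay at or below 0.15.
The dominant spike at lag 2 indicates a seasonal period of 2.

2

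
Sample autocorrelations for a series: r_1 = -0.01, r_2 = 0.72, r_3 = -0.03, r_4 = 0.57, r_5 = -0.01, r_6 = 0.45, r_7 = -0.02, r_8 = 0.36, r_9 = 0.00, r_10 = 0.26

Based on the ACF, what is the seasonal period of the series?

2

The largest autocorrelation is r_2 = 0.72, with weaker echoes at lags 4 (0.57), 6 (0.45), 8 (0.36) and 10 (0.26); the remaining lags stay at or below 0.00.
The dominant spike at lag 2 indicates a seasonal period of 2.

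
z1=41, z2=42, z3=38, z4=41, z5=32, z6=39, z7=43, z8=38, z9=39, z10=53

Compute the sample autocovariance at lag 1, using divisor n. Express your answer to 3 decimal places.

Mean z̄ = (41 + 42 + 38 + 41 + 32 + 39 + 43 + 38 + 39 + 53)/10 = 40.6000
Σ_{t=1}^{9}(z_t−z̄)(z_{t+1}−z̄) = -19.5600
γ_1 = -19.5600 / 10 = -1.956

-1.956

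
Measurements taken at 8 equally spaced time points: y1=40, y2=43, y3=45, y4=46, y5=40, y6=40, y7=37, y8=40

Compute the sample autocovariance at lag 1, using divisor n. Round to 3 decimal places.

3.498

Mean ȳ = (40 + 43 + 45 + 46 + 40 + 40 + 37 + 40)/8 = 41.3750
Σ_{t=1}^{7}(y_t−ȳ)(y_{t+1}−ȳ) = 27.9844
γ_1 = 27.9844 / 8 = 3.498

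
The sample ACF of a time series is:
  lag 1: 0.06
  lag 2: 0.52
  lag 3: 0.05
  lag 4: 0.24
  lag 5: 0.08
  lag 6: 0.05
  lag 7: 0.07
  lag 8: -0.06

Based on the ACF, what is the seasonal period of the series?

2

The largest autocorrelation is r_2 = 0.52, with a weaker echo at lag 4 (0.24); the remaining lags stay at or below 0.08.
The dominant spike at lag 2 indicates a seasonal period of 2.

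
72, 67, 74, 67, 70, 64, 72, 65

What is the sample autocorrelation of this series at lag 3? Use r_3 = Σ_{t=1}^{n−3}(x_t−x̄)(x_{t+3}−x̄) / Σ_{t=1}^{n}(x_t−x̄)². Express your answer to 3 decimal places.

Mean x̄ = (72 + 67 + 74 + 67 + 70 + 64 + 72 + 65)/8 = 68.8750
Numerator Σ_{t=1}^{5}(x_t−x̄)(x_{t+3}−x̄) = -43.1719
Denominator Σ(x_t−x̄)² = 92.8750
r_3 = -43.1719 / 92.8750 = -0.465

-0.465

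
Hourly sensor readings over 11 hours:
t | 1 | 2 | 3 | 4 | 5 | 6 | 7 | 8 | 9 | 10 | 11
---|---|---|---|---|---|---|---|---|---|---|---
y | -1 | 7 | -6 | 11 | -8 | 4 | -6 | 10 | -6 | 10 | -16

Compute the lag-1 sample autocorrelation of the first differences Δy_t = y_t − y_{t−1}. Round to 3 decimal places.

-0.817

First differences Δy: 8, -13, 17, -19, 12, -10, 16, -16, 16, -26
Mean of differences = -1.5000
Numerator Σ(Δy_t−Δȳ)(Δy_{t+1}−Δȳ) = -2081.7500
Denominator Σ(Δy_t−Δȳ)² = 2548.5000
r_1(Δy) = -2081.7500 / 2548.5000 = -0.817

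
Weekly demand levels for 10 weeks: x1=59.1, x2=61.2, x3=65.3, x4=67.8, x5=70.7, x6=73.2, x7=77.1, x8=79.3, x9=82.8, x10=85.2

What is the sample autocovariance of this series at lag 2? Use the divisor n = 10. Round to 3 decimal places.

28.873

Mean x̄ = (59.1 + 61.2 + 65.3 + 67.8 + 70.7 + 73.2 + 77.1 + 79.3 + 82.8 + 85.2)/10 = 72.1700
Σ_{t=1}^{8}(x_t−x̄)(x_{t+2}−x̄) = 288.7342
γ_2 = 288.7342 / 10 = 28.873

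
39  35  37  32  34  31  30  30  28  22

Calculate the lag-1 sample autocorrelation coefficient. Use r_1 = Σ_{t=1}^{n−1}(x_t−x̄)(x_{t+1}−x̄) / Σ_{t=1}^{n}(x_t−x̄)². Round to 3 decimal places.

0.417

Mean x̄ = (39 + 35 + 37 + 32 + 34 + 31 + 30 + 30 + 28 + 22)/10 = 31.8000
Numerator Σ_{t=1}^{9}(x_t−x̄)(x_{t+1}−x̄) = 88.1600
Denominator Σ(x_t−x̄)² = 211.6000
r_1 = 88.1600 / 211.6000 = 0.417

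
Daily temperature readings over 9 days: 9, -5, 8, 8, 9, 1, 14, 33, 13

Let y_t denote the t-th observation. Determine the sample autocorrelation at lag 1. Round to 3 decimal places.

Mean ȳ = (9 − 5 + 8 + 8 + 9 + 1 + 14 + 33 + 13)/9 = 10.0000
Numerator Σ_{t=1}^{8}(y_t−ȳ)(y_{t+1}−ȳ) = 185.0000
Denominator Σ(y_t−ȳ)² = 870.0000
r_1 = 185.0000 / 870.0000 = 0.213

0.213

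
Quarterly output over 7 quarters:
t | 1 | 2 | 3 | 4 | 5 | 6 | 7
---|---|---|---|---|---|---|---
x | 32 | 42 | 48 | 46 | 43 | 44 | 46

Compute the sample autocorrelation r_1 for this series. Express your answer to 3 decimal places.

0.145

Mean x̄ = (32 + 42 + 48 + 46 + 43 + 44 + 46)/7 = 43.0000
Deviations from mean: -11.0000, -1.0000, 5.0000, 3.0000, 0.0000, 1.0000, 3.0000
Σ(x_t−x̄)(x_{t+1}−x̄) = (11.0000) + (-5.0000) + (15.0000) + (0.0000) + (0.0000) + (3.0000) = 24.0000
Denominator Σ(x_t−x̄)² = 166.0000
r_1 = 24.0000 / 166.0000 = 0.145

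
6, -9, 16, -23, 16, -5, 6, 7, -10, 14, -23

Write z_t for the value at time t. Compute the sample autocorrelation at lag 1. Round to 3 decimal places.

-0.731

Mean z̄ = (6 − 9 + 16 − 23 + 16 − 5 + 6 + 7 − 10 + 14 − 23)/11 = -0.4545
Numerator Σ_{t=1}^{10}(z_t−z̄)(z_{t+1}−z̄) = -1528.7521
Denominator Σ(z_t−z̄)² = 2090.7273
r_1 = -1528.7521 / 2090.7273 = -0.731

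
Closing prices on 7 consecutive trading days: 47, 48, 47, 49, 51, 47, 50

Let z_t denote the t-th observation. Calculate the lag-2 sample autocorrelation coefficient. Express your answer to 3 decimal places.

0.086

Mean z̄ = (47 + 48 + 47 + 49 + 51 + 47 + 50)/7 = 48.4286
Deviations from mean: -1.4286, -0.4286, -1.4286, 0.5714, 2.5714, -1.4286, 1.5714
Numerator Σ_{t=1}^{5}(z_t−z̄)(z_{t+2}−z̄) = 1.3469
Denominator Σ(z_t−z̄)² = 15.7143
r_2 = 1.3469 / 15.7143 = 0.086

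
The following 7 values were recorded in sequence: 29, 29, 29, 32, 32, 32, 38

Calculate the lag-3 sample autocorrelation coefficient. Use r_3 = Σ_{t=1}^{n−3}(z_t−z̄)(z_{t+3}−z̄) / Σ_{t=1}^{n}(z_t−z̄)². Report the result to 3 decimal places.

Mean z̄ = (29 + 29 + 29 + 32 + 32 + 32 + 38)/7 = 31.5714
Numerator Σ_{t=1}^{4}(z_t−z̄)(z_{t+3}−z̄) = -0.5510
Denominator Σ(z_t−z̄)² = 61.7143
r_3 = -0.5510 / 61.7143 = -0.009

-0.009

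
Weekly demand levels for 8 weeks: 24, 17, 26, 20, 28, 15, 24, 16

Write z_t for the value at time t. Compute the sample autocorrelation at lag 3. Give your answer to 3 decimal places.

Mean z̄ = (24 + 17 + 26 + 20 + 28 + 15 + 24 + 16)/8 = 21.2500
Deviations from mean: 2.7500, -4.2500, 4.7500, -1.2500, 6.7500, -6.2500, 2.7500, -5.2500
Σ(z_t−z̄)(z_{t+3}−z̄) = (-3.4375) + (-28.6875) + (-29.6875) + (-3.4375) + (-35.4375) = -100.6875
Denominator Σ(z_t−z̄)² = 169.5000
r_3 = -100.6875 / 169.5000 = -0.594

-0.594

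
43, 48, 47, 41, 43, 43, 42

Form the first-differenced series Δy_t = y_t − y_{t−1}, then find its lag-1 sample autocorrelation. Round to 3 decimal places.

First differences Δy: 5, -1, -6, 2, 0, -1
Mean of differences = -0.1667
Numerator Σ(Δy_t−Δȳ)(Δy_{t+1}−Δȳ) = -11.8611
Denominator Σ(Δy_t−Δȳ)² = 66.8333
r_1(Δy) = -11.8611 / 66.8333 = -0.177

-0.177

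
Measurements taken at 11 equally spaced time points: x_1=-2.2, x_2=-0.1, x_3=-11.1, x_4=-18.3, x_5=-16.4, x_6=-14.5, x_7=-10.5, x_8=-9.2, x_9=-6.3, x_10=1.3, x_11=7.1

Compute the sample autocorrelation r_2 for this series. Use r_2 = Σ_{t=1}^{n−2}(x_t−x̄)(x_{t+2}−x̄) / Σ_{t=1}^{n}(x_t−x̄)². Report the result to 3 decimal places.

0.083

Mean x̄ = (-2.2 − 0.1 − 11.1 − 18.3 − 16.4 − 14.5 − 10.5 − 9.2 − 6.3 + 1.3 + 7.1)/11 = -7.2909
Numerator Σ_{t=1}^{9}(x_t−x̄)(x_{t+2}−x̄) = 53.1798
Denominator Σ(x_t−x̄)² = 644.1091
r_2 = 53.1798 / 644.1091 = 0.083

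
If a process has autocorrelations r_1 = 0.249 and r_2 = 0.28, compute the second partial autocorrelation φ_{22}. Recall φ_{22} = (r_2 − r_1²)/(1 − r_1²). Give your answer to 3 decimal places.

φ_{22} = (r_2 − r_1²) / (1 − r_1²)
r_1² = (0.249)² = 0.062001
Numerator = 0.28 − 0.0620 = 0.2180; denominator = 1 − 0.0620 = 0.9380
φ_{22} = 0.2180 / 0.9380 = 0.232

0.232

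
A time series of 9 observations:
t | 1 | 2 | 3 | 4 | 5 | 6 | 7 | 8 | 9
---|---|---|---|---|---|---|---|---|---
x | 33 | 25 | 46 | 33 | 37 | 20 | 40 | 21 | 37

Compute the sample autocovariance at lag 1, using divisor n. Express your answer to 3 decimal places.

Mean x̄ = (33 + 25 + 46 + 33 + 37 + 20 + 40 + 21 + 37)/9 = 32.4444
Σ_{t=1}^{8}(x_t−x̄)(x_{t+1}−x̄) = -384.3086
γ_1 = -384.3086 / 9 = -42.701

-42.701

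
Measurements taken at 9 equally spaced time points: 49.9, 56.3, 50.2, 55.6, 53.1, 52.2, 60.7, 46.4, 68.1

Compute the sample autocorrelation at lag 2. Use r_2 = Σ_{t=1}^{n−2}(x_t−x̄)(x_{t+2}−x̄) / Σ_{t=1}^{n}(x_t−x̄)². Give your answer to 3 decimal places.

Mean x̄ = (49.9 + 56.3 + 50.2 + 55.6 + 53.1 + 52.2 + 60.7 + 46.4 + 68.1)/9 = 54.7222
Σ(x_t−x̄)(x_{t+2}−x̄) = (21.8072) + (1.3849) + (7.3360) + (-2.2140) + (-9.6973) + (20.9905) + (79.9694) = 119.5768
Denominator Σ(x_t−x̄)² = 339.9156
r_2 = 119.5768 / 339.9156 = 0.352

0.352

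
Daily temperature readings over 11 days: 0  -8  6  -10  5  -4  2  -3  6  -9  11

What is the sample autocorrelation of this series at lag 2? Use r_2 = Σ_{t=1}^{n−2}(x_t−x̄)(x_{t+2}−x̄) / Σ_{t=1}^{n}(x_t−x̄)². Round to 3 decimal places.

0.566

Mean x̄ = (0 − 8 + 6 − 10 + 5 − 4 + 2 − 3 + 6 − 9 + 11)/11 = -0.3636
Numerator Σ_{t=1}^{9}(x_t−x̄)(x_{t+2}−x̄) = 277.4628
Denominator Σ(x_t−x̄)² = 490.5455
r_2 = 277.4628 / 490.5455 = 0.566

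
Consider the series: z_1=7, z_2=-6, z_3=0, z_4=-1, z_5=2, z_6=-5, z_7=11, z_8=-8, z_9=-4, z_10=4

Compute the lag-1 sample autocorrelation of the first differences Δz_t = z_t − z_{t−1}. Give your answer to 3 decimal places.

-0.591

First differences Δz: -13, 6, -1, 3, -7, 16, -19, 4, 8
Mean of differences = -0.3333
Numerator Σ(Δz_t−Δz̄)(Δz_{t+1}−Δz̄) = -567.4444
Denominator Σ(Δz_t−Δz̄)² = 960.0000
r_1(Δz) = -567.4444 / 960.0000 = -0.591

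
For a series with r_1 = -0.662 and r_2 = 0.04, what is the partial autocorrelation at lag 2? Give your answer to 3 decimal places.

-0.709

φ_{22} = (r_2 − r_1²) / (1 − r_1²)
r_1² = (-0.662)² = 0.438244
Numerator = 0.04 − 0.4382 = -0.3982; denominator = 1 − 0.4382 = 0.5618
φ_{22} = -0.3982 / 0.5618 = -0.709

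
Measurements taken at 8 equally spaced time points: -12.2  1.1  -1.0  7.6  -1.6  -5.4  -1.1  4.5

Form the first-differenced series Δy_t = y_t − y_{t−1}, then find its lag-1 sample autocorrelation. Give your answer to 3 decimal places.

First differences Δy: 13.3, -2.1, 8.6, -9.2, -3.8, 4.3, 5.6
Mean of differences = 2.3857
Numerator Σ(Δy_t−Δȳ)(Δy_{t+1}−Δȳ) = -82.8531
Denominator Σ(Δy_t−Δȳ)² = 364.3486
r_1(Δy) = -82.8531 / 364.3486 = -0.227

-0.227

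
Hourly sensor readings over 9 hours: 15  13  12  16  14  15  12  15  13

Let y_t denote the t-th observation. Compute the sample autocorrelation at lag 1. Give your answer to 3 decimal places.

Mean ȳ = (15 + 13 + 12 + 16 + 14 + 15 + 12 + 15 + 13)/9 = 13.8889
Numerator Σ_{t=1}^{8}(y_t−ȳ)(y_{t+1}−ȳ) = -8.1235
Denominator Σ(y_t−ȳ)² = 16.8889
r_1 = -8.1235 / 16.8889 = -0.481

-0.481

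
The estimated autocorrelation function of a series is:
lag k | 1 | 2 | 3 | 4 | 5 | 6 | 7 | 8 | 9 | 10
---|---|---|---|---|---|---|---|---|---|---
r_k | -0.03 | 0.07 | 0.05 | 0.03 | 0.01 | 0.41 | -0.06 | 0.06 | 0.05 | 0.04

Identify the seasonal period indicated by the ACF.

6

The largest autocorrelation is r_6 = 0.41; the remaining lags stay at or below 0.07.
The dominant spike at lag 6 indicates a seasonal period of 6.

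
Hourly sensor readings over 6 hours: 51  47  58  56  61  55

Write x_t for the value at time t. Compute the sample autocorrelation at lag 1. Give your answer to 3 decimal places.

Mean x̄ = (51 + 47 + 58 + 56 + 61 + 55)/6 = 54.6667
Deviations from mean: -3.6667, -7.6667, 3.3333, 1.3333, 6.3333, 0.3333
Σ(x_t−x̄)(x_{t+1}−x̄) = (28.1111) + (-25.5556) + (4.4444) + (8.4444) + (2.1111) = 17.5556
Denominator Σ(x_t−x̄)² = 125.3333
r_1 = 17.5556 / 125.3333 = 0.140

0.140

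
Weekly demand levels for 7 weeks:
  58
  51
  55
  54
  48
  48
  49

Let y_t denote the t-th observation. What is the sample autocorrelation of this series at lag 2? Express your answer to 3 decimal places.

0.089

Mean ȳ = (58 + 51 + 55 + 54 + 48 + 48 + 49)/7 = 51.8571
Σ(y_t−ȳ)(y_{t+2}−ȳ) = (19.3061) + (-1.8367) + (-12.1224) + (-8.2653) + (11.0204) = 8.1020
Denominator Σ(y_t−ȳ)² = 90.8571
r_2 = 8.1020 / 90.8571 = 0.089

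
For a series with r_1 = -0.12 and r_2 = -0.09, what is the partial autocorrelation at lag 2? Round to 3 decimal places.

φ_{22} = (r_2 − r_1²) / (1 − r_1²)
r_1² = (-0.12)² = 0.0144
Numerator = -0.09 − 0.0144 = -0.1044; denominator = 1 − 0.0144 = 0.9856
φ_{22} = -0.1044 / 0.9856 = -0.106

-0.106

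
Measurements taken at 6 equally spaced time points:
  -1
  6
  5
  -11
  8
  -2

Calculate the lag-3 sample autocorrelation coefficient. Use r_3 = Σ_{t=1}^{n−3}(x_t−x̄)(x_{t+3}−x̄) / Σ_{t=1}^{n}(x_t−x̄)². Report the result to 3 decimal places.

0.190

Mean x̄ = (-1 + 6 + 5 − 11 + 8 − 2)/6 = 0.8333
Deviations from mean: -1.8333, 5.1667, 4.1667, -11.8333, 7.1667, -2.8333
Numerator Σ_{t=1}^{3}(x_t−x̄)(x_{t+3}−x̄) = 46.9167
Denominator Σ(x_t−x̄)² = 246.8333
r_3 = 46.9167 / 246.8333 = 0.190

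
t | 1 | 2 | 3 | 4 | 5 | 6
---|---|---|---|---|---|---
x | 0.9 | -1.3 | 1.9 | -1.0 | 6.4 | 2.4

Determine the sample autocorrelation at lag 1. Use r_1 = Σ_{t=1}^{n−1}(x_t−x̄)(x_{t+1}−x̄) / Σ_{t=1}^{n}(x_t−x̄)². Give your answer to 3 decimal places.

Mean x̄ = (0.9 − 1.3 + 1.9 − 1.0 + 6.4 + 2.4)/6 = 1.5500
Numerator Σ_{t=1}^{5}(x_t−x̄)(x_{t+1}−x̄) = -8.2825
Denominator Σ(x_t−x̄)² = 39.4150
r_1 = -8.2825 / 39.4150 = -0.210

-0.210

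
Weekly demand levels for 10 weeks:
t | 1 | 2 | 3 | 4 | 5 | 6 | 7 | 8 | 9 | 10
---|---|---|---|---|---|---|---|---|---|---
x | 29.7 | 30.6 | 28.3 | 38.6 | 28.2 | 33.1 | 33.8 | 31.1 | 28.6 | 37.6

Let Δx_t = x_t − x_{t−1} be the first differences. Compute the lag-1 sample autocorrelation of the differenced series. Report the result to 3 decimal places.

-0.593

First differences Δx: 0.9, -2.3, 10.3, -10.4, 4.9, 0.7, -2.7, -2.5, 9.0
Mean of differences = 0.8778
Numerator Σ(Δx_t−Δx̄)(Δx_{t+1}−Δx̄) = -197.0649
Denominator Σ(Δx_t−Δx̄)² = 332.4556
r_1(Δx) = -197.0649 / 332.4556 = -0.593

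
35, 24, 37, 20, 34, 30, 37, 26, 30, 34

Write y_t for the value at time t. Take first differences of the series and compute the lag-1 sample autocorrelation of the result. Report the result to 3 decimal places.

First differences Δy: -11, 13, -17, 14, -4, 7, -11, 4, 4
Mean of differences = -0.1111
Numerator Σ(Δy_t−Δȳ)(Δy_{t+1}−Δȳ) = -790.3457
Denominator Σ(Δy_t−Δȳ)² = 992.8889
r_1(Δy) = -790.3457 / 992.8889 = -0.796

-0.796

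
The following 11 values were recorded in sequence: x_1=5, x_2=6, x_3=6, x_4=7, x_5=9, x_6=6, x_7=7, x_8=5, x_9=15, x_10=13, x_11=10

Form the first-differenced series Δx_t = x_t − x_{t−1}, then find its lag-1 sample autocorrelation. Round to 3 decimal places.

First differences Δx: 1, 0, 1, 2, -3, 1, -2, 10, -2, -3
Mean of differences = 0.5000
Numerator Σ(Δx_t−Δx̄)(Δx_{t+1}−Δx̄) = -46.7500
Denominator Σ(Δx_t−Δx̄)² = 130.5000
r_1(Δx) = -46.7500 / 130.5000 = -0.358

-0.358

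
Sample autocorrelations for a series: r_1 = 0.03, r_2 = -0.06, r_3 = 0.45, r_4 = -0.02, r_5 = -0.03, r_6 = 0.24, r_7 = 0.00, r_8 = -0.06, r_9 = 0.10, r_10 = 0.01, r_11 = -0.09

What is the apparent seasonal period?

The largest autocorrelation is r_3 = 0.45, with a weaker echo at lag 6 (0.24); the remaining lags stay at or below 0.10.
The dominant spike at lag 3 indicates a seasonal period of 3.

3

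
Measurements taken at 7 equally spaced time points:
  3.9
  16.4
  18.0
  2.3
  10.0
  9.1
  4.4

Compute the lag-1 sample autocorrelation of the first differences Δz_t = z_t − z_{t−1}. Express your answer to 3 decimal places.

-0.263

First differences Δz: 12.5, 1.6, -15.7, 7.7, -0.9, -4.7
Mean of differences = 0.0833
Numerator Σ(Δz_t−Δz̄)(Δz_{t+1}−Δz̄) = -128.1086
Denominator Σ(Δz_t−Δz̄)² = 487.4483
r_1(Δz) = -128.1086 / 487.4483 = -0.263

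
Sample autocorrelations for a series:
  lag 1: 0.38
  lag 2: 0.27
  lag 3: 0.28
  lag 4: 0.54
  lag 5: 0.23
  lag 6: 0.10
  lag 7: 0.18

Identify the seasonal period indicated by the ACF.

4

The largest autocorrelation is r_4 = 0.54; the remaining lags stay at or below 0.38. The elevated value at lag 1 (0.38), dropping to 0.27 at lag 2, reflects decaying short-term dependence rather than seasonality.
The dominant spike at lag 4 indicates a seasonal period of 4.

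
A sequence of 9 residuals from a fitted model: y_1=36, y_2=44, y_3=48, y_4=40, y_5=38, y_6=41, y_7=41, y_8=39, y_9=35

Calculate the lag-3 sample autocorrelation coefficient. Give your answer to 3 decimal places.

-0.023

Mean ȳ = (36 + 44 + 48 + 40 + 38 + 41 + 41 + 39 + 35)/9 = 40.2222
Σ(y_t−ȳ)(y_{t+3}−ȳ) = (0.9383) + (-8.3951) + (6.0494) + (-0.1728) + (2.7160) + (-4.0617) = -2.9259
Denominator Σ(y_t−ȳ)² = 127.5556
r_3 = -2.9259 / 127.5556 = -0.023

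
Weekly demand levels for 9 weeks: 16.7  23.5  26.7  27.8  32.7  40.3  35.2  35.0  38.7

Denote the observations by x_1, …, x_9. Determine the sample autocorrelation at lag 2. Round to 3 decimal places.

Mean x̄ = (16.7 + 23.5 + 26.7 + 27.8 + 32.7 + 40.3 + 35.2 + 35.0 + 38.7)/9 = 30.7333
Σ(x_t−x̄)(x_{t+2}−x̄) = (56.6011) + (21.2178) + (-7.9322) + (-28.0622) + (8.7844) + (40.8178) + (35.5844) = 127.0111
Denominator Σ(x_t−x̄)² = 471.1400
r_2 = 127.0111 / 471.1400 = 0.270

0.270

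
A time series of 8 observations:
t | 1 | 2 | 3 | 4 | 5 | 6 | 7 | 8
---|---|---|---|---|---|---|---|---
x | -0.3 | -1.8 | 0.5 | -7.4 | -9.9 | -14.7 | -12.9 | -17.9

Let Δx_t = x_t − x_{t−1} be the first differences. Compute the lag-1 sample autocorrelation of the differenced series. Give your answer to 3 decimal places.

First differences Δx: -1.5, 2.3, -7.9, -2.5, -4.8, 1.8, -5.0
Mean of differences = -2.5143
Numerator Σ(Δx_t−Δx̄)(Δx_{t+1}−Δx̄) = -41.7402
Denominator Σ(Δx_t−Δx̄)² = 83.2286
r_1(Δx) = -41.7402 / 83.2286 = -0.502

-0.502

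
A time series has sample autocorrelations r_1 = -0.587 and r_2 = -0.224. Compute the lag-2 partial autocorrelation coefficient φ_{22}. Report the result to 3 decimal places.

-0.867

φ_{22} = (r_2 − r_1²) / (1 − r_1²)
r_1² = (-0.587)² = 0.344569
Numerator = -0.224 − 0.3446 = -0.5686; denominator = 1 − 0.3446 = 0.6554
φ_{22} = -0.5686 / 0.6554 = -0.867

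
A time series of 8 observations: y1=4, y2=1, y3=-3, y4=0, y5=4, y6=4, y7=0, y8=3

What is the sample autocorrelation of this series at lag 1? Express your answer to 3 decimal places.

Mean ȳ = (4 + 1 − 3 + 0 + 4 + 4 + 0 + 3)/8 = 1.6250
Deviations from mean: 2.3750, -0.6250, -4.6250, -1.6250, 2.3750, 2.3750, -1.6250, 1.3750
Numerator Σ_{t=1}^{7}(y_t−ȳ)(y_{t+1}−ȳ) = 4.6094
Denominator Σ(y_t−ȳ)² = 45.8750
r_1 = 4.6094 / 45.8750 = 0.100

0.100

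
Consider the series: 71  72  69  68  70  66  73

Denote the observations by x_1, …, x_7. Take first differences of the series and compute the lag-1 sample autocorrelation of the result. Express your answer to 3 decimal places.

First differences Δx: 1, -3, -1, 2, -4, 7
Mean of differences = 0.3333
Numerator Σ(Δx_t−Δx̄)(Δx_{t+1}−Δx̄) = -36.1111
Denominator Σ(Δx_t−Δx̄)² = 79.3333
r_1(Δx) = -36.1111 / 79.3333 = -0.455

-0.455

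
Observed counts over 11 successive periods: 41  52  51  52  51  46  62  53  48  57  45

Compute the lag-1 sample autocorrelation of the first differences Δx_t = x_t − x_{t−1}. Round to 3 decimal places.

-0.466

First differences Δx: 11, -1, 1, -1, -5, 16, -9, -5, 9, -12
Mean of differences = 0.4000
Numerator Σ(Δx_t−Δx̄)(Δx_{t+1}−Δx̄) = -342.1600
Denominator Σ(Δx_t−Δx̄)² = 734.4000
r_1(Δx) = -342.1600 / 734.4000 = -0.466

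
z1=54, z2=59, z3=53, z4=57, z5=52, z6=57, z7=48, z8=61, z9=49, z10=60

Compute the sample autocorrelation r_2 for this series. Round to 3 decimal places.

Mean z̄ = (54 + 59 + 53 + 57 + 52 + 57 + 48 + 61 + 49 + 60)/10 = 55.0000
Numerator Σ_{t=1}^{8}(z_t−z̄)(z_{t+2}−z̄) = 125.0000
Denominator Σ(z_t−z̄)² = 184.0000
r_2 = 125.0000 / 184.0000 = 0.679

0.679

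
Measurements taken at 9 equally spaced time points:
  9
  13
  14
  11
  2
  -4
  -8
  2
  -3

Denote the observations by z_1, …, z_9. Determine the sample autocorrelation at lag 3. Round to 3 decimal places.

-0.167

Mean z̄ = (9 + 13 + 14 + 11 + 2 − 4 − 8 + 2 − 3)/9 = 4.0000
Σ(z_t−z̄)(z_{t+3}−z̄) = (35.0000) + (-18.0000) + (-80.0000) + (-84.0000) + (4.0000) + (56.0000) = -87.0000
Denominator Σ(z_t−z̄)² = 520.0000
r_3 = -87.0000 / 520.0000 = -0.167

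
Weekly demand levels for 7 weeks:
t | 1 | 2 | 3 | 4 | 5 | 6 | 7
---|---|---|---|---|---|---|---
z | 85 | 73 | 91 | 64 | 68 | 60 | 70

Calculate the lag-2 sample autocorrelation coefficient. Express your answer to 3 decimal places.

0.343

Mean z̄ = (85 + 73 + 91 + 64 + 68 + 60 + 70)/7 = 73.0000
Σ(z_t−z̄)(z_{t+2}−z̄) = (216.0000) + (0.0000) + (-90.0000) + (117.0000) + (15.0000) = 258.0000
Denominator Σ(z_t−z̄)² = 752.0000
r_2 = 258.0000 / 752.0000 = 0.343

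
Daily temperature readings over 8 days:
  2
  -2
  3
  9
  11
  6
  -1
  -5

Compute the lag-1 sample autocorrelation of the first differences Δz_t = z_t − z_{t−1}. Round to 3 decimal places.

0.457

First differences Δz: -4, 5, 6, 2, -5, -7, -4
Mean of differences = -1.0000
Numerator Σ(Δz_t−Δz̄)(Δz_{t+1}−Δz̄) = 75.0000
Denominator Σ(Δz_t−Δz̄)² = 164.0000
r_1(Δz) = 75.0000 / 164.0000 = 0.457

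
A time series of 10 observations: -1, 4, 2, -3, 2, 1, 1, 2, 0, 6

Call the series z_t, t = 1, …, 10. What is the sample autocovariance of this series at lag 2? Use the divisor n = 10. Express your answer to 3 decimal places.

Mean z̄ = (-1 + 4 + 2 − 3 + 2 + 1 + 1 + 2 + 0 + 6)/10 = 1.4000
Σ_{t=1}^{8}(z_t−z̄)(z_{t+2}−z̄) = -7.9200
γ_2 = -7.9200 / 10 = -0.792

-0.792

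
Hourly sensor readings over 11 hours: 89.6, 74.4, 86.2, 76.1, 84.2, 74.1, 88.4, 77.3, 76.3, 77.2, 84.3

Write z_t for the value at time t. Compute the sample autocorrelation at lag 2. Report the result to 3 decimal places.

Mean z̄ = (89.6 + 74.4 + 86.2 + 76.1 + 84.2 + 74.1 + 88.4 + 77.3 + 76.3 + 77.2 + 84.3)/11 = 80.7364
Numerator Σ_{t=1}^{9}(z_t−z̄)(z_{t+2}−z̄) = 139.1910
Denominator Σ(z_t−z̄)² = 341.5255
r_2 = 139.1910 / 341.5255 = 0.408

0.408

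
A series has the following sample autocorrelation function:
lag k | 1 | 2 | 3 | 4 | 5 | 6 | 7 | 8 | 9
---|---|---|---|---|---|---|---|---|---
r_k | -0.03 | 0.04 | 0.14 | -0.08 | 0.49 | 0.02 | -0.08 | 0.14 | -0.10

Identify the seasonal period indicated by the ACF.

The largest autocorrelation is r_5 = 0.49; the remaining lags stay at or below 0.14.
The dominant spike at lag 5 indicates a seasonal period of 5.

5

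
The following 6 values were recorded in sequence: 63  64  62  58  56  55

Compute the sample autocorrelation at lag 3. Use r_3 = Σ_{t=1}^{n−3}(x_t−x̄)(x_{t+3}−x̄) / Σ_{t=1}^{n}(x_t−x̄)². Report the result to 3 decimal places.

-0.441

Mean x̄ = (63 + 64 + 62 + 58 + 56 + 55)/6 = 59.6667
Deviations from mean: 3.3333, 4.3333, 2.3333, -1.6667, -3.6667, -4.6667
Σ(x_t−x̄)(x_{t+3}−x̄) = (-5.5556) + (-15.8889) + (-10.8889) = -32.3333
Denominator Σ(x_t−x̄)² = 73.3333
r_3 = -32.3333 / 73.3333 = -0.441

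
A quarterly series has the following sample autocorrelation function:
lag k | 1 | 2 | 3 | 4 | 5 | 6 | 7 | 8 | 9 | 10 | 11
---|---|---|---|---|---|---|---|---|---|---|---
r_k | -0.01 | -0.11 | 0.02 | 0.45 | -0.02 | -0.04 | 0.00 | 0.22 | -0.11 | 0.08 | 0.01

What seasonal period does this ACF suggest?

The largest autocorrelation is r_4 = 0.45, with a weaker echo at lag 8 (0.22); the remaining lags stay at or below 0.08.
The dominant spike at lag 4 indicates a seasonal period of 4.

4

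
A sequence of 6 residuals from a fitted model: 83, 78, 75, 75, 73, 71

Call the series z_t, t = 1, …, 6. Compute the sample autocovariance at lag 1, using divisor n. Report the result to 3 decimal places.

Mean z̄ = (83 + 78 + 75 + 75 + 73 + 71)/6 = 75.8333
Deviations: 7.1667, 2.1667, -0.8333, -0.8333, -2.8333, -4.8333
Σ_{t=1}^{5}(z_t−z̄)(z_{t+1}−z̄) = 30.4722
γ_1 = 30.4722 / 6 = 5.079

5.079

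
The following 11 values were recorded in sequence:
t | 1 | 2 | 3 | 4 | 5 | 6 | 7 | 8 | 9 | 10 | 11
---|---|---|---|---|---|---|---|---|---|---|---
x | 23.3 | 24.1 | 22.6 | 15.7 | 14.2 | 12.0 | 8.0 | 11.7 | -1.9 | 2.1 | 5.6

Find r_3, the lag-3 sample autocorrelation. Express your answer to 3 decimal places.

0.124

Mean x̄ = (23.3 + 24.1 + 22.6 + 15.7 + 14.2 + 12.0 + 8.0 + 11.7 − 1.9 + 2.1 + 5.6)/11 = 12.4909
Numerator Σ_{t=1}^{8}(x_t−x̄)(x_{t+3}−x̄) = 92.9816
Denominator Σ(x_t−x̄)² = 750.6091
r_3 = 92.9816 / 750.6091 = 0.124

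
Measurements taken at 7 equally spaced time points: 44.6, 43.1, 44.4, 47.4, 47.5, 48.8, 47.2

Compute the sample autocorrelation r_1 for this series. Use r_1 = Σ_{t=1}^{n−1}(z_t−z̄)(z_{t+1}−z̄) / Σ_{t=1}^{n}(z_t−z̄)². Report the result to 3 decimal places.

Mean z̄ = (44.6 + 43.1 + 44.4 + 47.4 + 47.5 + 48.8 + 47.2)/7 = 46.1429
Deviations from mean: -1.5429, -3.0429, -1.7429, 1.2571, 1.3571, 2.6571, 1.0571
Numerator Σ_{t=1}^{6}(z_t−z̄)(z_{t+1}−z̄) = 15.9282
Denominator Σ(z_t−z̄)² = 26.2771
r_1 = 15.9282 / 26.2771 = 0.606

0.606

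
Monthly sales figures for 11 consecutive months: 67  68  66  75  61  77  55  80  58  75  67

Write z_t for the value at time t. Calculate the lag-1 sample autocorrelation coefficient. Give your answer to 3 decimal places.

-0.922

Mean z̄ = (67 + 68 + 66 + 75 + 61 + 77 + 55 + 80 + 58 + 75 + 67)/11 = 68.0909
Numerator Σ_{t=1}^{10}(z_t−z̄)(z_{t+1}−z̄) = -596.2810
Denominator Σ(z_t−z̄)² = 646.9091
r_1 = -596.2810 / 646.9091 = -0.922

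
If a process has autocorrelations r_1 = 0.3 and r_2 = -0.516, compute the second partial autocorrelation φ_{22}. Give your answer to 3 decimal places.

φ_{22} = (r_2 − r_1²) / (1 − r_1²)
r_1² = (0.3)² = 0.09
Numerator = -0.516 − 0.0900 = -0.6060; denominator = 1 − 0.0900 = 0.9100
φ_{22} = -0.6060 / 0.9100 = -0.666

-0.666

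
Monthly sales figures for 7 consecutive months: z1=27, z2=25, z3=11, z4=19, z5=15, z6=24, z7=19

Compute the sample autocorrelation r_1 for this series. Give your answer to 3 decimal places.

-0.101

Mean z̄ = (27 + 25 + 11 + 19 + 15 + 24 + 19)/7 = 20.0000
Deviations from mean: 7.0000, 5.0000, -9.0000, -1.0000, -5.0000, 4.0000, -1.0000
Numerator Σ_{t=1}^{6}(z_t−z̄)(z_{t+1}−z̄) = -20.0000
Denominator Σ(z_t−z̄)² = 198.0000
r_1 = -20.0000 / 198.0000 = -0.101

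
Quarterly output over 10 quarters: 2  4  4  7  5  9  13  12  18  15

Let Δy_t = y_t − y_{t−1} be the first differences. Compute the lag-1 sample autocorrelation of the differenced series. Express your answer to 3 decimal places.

First differences Δy: 2, 0, 3, -2, 4, 4, -1, 6, -3
Mean of differences = 1.4444
Numerator Σ(Δy_t−Δȳ)(Δy_{t+1}−Δȳ) = -48.3086
Denominator Σ(Δy_t−Δȳ)² = 76.2222
r_1(Δy) = -48.3086 / 76.2222 = -0.634

-0.634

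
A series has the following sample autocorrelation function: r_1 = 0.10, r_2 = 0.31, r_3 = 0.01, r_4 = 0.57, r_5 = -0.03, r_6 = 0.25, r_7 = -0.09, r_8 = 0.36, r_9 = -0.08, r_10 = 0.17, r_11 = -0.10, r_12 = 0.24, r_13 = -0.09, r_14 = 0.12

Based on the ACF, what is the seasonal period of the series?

4

The largest autocorrelation is r_4 = 0.57, with a weaker echo at lag 8 (0.36); the remaining lags stay at or below 0.31.
The dominant spike at lag 4 indicates a seasonal period of 4.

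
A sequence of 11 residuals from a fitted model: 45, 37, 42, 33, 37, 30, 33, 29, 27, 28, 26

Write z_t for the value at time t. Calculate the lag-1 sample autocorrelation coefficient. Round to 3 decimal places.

0.413

Mean z̄ = (45 + 37 + 42 + 33 + 37 + 30 + 33 + 29 + 27 + 28 + 26)/11 = 33.3636
Numerator Σ_{t=1}^{10}(z_t−z̄)(z_{t+1}−z̄) = 161.2314
Denominator Σ(z_t−z̄)² = 390.5455
r_1 = 161.2314 / 390.5455 = 0.413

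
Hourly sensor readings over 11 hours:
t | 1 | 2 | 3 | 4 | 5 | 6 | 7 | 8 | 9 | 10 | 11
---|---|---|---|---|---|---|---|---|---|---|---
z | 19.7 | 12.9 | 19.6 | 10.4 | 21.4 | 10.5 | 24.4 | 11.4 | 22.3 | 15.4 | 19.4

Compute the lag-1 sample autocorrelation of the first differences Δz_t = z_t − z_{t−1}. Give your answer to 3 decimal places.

-0.942

First differences Δz: -6.8, 6.7, -9.2, 11.0, -10.9, 13.9, -13.0, 10.9, -6.9, 4.0
Mean of differences = -0.0300
Numerator Σ(Δz_t−Δz̄)(Δz_{t+1}−Δz̄) = -904.9459
Denominator Σ(Δz_t−Δz̄)² = 960.2010
r_1(Δz) = -904.9459 / 960.2010 = -0.942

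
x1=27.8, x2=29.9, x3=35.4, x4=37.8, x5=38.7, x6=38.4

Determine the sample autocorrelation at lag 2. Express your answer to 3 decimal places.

Mean x̄ = (27.8 + 29.9 + 35.4 + 37.8 + 38.7 + 38.4)/6 = 34.6667
Σ(x_t−x̄)(x_{t+2}−x̄) = (-5.0356) + (-14.9356) + (2.9578) + (11.6978) = -5.3156
Denominator Σ(x_t−x̄)² = 110.4333
r_2 = -5.3156 / 110.4333 = -0.048

-0.048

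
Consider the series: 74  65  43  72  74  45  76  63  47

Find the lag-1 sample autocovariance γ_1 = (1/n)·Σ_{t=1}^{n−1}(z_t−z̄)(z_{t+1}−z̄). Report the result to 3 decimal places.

-59.384

Mean z̄ = (74 + 65 + 43 + 72 + 74 + 45 + 76 + 63 + 47)/9 = 62.1111
Σ_{t=1}^{8}(z_t−z̄)(z_{t+1}−z̄) = -534.4568
γ_1 = -534.4568 / 9 = -59.384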